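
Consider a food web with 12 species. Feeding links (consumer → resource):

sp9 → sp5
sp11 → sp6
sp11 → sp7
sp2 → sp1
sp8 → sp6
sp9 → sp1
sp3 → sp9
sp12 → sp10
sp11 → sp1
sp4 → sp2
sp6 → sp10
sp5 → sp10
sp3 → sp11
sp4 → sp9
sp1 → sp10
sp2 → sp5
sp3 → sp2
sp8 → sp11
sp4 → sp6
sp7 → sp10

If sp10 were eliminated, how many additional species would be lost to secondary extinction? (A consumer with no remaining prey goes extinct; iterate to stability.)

11

Remove sp10.
Round 1: sp6 (all prey gone), sp12 (all prey gone), sp7 (all prey gone), sp5 (all prey gone), sp1 (all prey gone) → extinct.
Round 2: sp11 (all prey gone), sp2 (all prey gone), sp9 (all prey gone) → extinct.
Round 3: sp8 (all prey gone), sp4 (all prey gone), sp3 (all prey gone) → extinct.
No further losses. Total secondary extinctions: 11.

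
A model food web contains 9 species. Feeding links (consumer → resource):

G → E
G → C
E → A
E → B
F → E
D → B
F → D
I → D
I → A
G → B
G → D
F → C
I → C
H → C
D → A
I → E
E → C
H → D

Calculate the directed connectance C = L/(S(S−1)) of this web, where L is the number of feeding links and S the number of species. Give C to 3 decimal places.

The web has S = 9 species and L = 18 feeding links.
C = L / (S(S−1)) = 18 / 72 = 0.2500 ≈ 0.250.

C = 0.250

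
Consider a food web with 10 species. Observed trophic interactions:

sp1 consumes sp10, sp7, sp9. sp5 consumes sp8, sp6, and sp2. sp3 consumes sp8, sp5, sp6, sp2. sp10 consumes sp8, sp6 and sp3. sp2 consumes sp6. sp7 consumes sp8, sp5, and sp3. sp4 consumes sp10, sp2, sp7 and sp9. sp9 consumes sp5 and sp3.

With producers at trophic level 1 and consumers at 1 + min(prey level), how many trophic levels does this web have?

3

Producers (level 1): sp6, sp8.
Following each consumer down to its lowest-level prey: sp6 → sp5 → sp9 (levels 1 through 3).
All prey of sp9 (sp5 2, sp3 2) are at level 2 or above, so sp9 is at level 1 + 2 = 3.
Every consumer has at least one prey at level 2 or below, so none exceeds level 3.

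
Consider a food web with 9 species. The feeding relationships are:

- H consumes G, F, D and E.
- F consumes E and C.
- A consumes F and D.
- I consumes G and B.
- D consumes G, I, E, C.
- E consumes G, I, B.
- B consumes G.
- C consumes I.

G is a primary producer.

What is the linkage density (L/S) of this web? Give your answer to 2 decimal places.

L/S = 2.11

There are L = 19 links among S = 9 species.
L/S = 19/9 = 2.1111 ≈ 2.11.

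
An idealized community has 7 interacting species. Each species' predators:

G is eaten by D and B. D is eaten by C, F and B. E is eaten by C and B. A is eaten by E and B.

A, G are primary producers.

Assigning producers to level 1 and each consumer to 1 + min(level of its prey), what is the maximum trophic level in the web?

Producers (level 1): A, G.
Following each consumer down to its lowest-level prey: G → D → C (levels 1 through 3).
All prey of C (D 2, E 2) are at level 2 or above, so C is at level 1 + 2 = 3.
Every consumer has at least one prey at level 2 or below, so none exceeds level 3.

3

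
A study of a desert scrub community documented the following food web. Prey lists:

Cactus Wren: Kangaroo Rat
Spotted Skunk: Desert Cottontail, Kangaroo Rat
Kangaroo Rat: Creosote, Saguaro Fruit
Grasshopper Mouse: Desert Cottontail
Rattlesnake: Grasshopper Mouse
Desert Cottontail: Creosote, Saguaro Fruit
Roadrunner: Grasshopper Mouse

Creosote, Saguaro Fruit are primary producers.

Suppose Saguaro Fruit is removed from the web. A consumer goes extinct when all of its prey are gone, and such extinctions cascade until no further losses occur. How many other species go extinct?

0

Remove Saguaro Fruit.
Every predator of it retains at least one other prey: Desert Cottontail still has Creosote; Kangaroo Rat still has Creosote.
No consumer loses all prey, so no secondary extinctions occur.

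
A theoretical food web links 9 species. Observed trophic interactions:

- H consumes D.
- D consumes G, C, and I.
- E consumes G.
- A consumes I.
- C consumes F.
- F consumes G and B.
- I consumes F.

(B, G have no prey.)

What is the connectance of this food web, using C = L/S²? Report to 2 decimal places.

C = 0.12

The web has S = 9 species and L = 10 feeding links.
C = L / S² = 10 / 81 = 0.1235 ≈ 0.12.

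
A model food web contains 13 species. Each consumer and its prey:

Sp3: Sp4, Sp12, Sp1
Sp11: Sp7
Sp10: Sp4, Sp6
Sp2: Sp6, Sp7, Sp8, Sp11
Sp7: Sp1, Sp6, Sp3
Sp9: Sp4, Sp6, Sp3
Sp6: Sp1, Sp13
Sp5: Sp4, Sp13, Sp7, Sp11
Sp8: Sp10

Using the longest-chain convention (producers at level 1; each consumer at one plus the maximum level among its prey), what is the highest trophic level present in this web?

5

Producers (level 1): Sp4, Sp12, Sp1, Sp13.
Sp1 → Sp6 → Sp7 → Sp11 → Sp5 gives Sp5 level 5.
No species has a prey at level 5, so no species reaches level 6.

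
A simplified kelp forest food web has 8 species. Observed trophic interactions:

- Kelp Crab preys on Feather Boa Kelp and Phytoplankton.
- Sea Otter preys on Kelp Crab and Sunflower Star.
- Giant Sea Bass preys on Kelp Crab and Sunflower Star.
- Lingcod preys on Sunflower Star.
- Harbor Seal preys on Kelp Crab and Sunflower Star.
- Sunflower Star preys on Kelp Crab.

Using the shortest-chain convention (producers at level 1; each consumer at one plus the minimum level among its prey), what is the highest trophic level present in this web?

4

Producers (level 1): Feather Boa Kelp, Phytoplankton.
Following each consumer down to its lowest-level prey: Feather Boa Kelp → Kelp Crab → Sunflower Star → Lingcod (levels 1 through 4).
All prey of Lingcod (Sunflower Star 3) are at level 3 or above, so Lingcod is at level 1 + 3 = 4.
Every consumer has at least one prey at level 3 or below, so none exceeds level 4.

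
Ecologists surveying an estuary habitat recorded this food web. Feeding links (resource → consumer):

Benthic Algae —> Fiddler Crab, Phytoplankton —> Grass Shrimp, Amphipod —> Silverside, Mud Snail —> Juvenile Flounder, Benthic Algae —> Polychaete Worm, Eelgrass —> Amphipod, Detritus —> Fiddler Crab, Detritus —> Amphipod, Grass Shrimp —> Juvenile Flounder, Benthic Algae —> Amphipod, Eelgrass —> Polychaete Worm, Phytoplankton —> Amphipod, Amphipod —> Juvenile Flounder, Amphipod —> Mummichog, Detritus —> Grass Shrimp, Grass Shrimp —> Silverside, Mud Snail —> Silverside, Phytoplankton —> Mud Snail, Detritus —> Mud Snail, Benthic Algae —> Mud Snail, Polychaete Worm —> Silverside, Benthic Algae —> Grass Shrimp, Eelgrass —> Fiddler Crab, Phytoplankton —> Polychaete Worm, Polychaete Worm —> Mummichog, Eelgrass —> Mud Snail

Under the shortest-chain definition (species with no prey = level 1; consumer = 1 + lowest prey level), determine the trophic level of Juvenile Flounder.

Eelgrass has no prey (basal) → level 1.
Amphipod eats Eelgrass → level 2.
Juvenile Flounder eats Amphipod → level 3.
No prey of Juvenile Flounder is below level 2, so 3 is the minimum.

Trophic level 3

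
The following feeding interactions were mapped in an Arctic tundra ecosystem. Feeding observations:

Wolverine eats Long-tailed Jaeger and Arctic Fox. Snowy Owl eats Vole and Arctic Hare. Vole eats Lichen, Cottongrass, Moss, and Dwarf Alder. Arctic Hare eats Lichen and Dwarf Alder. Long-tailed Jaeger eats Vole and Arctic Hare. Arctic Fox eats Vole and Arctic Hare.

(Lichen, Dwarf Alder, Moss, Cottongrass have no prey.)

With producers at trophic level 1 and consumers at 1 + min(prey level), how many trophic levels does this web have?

Producers (level 1): Lichen, Dwarf Alder, Moss, Cottongrass.
Following each consumer down to its lowest-level prey: Lichen → Vole → Arctic Fox → Wolverine (levels 1 through 4).
All prey of Wolverine (Arctic Fox 3, Long-tailed Jaeger 3) are at level 3 or above, so Wolverine is at level 1 + 3 = 4.
Every consumer has at least one prey at level 3 or below, so none exceeds level 4.

4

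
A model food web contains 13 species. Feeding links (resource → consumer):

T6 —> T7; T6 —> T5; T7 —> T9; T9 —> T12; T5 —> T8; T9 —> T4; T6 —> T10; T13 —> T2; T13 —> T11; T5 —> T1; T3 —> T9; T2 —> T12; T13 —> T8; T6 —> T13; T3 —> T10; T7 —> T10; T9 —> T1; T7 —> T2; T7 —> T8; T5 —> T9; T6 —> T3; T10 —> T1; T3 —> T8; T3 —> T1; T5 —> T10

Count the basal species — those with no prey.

Basal species (no prey listed): T6.
Count: 1.

1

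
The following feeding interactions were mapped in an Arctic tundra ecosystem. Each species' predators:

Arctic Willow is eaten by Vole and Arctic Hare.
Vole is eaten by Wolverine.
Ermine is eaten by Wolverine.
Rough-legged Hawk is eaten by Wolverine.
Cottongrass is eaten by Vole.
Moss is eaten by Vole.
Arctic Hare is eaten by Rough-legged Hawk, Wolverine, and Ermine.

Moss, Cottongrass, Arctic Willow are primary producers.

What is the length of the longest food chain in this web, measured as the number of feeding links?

One longest chain: Arctic Willow → Arctic Hare → Ermine → Wolverine.
It has 4 species and 3 links.

3 links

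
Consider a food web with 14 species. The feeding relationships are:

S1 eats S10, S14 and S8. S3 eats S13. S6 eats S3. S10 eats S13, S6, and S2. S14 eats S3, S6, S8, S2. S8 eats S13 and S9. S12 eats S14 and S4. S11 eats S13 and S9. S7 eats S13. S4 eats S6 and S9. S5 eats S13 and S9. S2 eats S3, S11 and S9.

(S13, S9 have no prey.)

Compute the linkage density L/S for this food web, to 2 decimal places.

L/S = 1.86

There are L = 26 links among S = 14 species.
L/S = 26/14 = 1.8571 ≈ 1.86.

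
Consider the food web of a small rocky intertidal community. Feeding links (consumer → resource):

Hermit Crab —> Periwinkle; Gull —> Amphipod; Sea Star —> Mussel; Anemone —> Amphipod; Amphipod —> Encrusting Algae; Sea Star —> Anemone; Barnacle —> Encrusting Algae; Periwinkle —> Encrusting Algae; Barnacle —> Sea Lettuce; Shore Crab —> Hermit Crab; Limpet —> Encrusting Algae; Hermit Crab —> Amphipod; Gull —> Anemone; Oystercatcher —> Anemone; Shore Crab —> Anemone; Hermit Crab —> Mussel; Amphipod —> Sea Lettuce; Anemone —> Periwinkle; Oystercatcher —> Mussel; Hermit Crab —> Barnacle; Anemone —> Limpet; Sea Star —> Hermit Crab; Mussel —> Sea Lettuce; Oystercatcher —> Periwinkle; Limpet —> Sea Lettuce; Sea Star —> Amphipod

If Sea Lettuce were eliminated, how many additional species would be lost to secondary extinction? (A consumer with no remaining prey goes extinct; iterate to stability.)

Remove Sea Lettuce.
Round 1: Mussel (all prey gone) → extinct.
No further losses. Total secondary extinctions: 1.

1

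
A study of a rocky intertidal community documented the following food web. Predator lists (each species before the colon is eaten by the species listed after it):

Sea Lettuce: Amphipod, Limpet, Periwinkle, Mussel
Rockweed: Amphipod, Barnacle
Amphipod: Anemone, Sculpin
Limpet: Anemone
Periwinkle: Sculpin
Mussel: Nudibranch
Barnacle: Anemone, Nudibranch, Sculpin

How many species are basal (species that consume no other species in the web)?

2

Basal species (no prey listed): Sea Lettuce, Rockweed.
Count: 2.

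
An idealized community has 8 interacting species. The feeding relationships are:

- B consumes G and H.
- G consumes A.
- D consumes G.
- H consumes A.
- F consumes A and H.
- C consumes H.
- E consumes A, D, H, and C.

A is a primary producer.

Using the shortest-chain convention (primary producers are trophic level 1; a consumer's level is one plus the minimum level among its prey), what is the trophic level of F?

Trophic level 2

A is a producer → level 1.
F eats A → level 2.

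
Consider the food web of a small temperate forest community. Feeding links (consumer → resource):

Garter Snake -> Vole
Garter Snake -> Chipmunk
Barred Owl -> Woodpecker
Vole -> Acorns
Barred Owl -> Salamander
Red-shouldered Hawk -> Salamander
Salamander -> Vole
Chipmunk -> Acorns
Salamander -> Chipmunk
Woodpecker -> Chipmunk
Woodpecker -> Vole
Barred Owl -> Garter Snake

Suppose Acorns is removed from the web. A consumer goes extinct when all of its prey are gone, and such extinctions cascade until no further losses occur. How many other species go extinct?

7

Remove Acorns.
Round 1: Vole (all prey gone), Chipmunk (all prey gone) → extinct.
Round 2: Salamander (all prey gone), Woodpecker (all prey gone), Garter Snake (all prey gone) → extinct.
Round 3: Barred Owl (all prey gone), Red-shouldered Hawk (all prey gone) → extinct.
No further losses. Total secondary extinctions: 7.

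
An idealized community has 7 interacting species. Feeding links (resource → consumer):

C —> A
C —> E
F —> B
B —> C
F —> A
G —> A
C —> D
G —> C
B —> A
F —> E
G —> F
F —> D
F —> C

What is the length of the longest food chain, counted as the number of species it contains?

5 species

One longest chain: G → F → B → C → E.
It has 5 species and 4 links.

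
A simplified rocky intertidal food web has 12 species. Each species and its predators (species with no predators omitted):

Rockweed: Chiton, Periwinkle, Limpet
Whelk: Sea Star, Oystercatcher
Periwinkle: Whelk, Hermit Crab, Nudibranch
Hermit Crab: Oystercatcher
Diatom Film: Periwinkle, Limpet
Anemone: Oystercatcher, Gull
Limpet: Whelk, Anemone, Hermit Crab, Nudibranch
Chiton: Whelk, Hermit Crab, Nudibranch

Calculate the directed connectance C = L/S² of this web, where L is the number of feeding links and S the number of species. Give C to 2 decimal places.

C = 0.14

The web has S = 12 species and L = 20 feeding links.
C = L / S² = 20 / 144 = 0.1389 ≈ 0.14.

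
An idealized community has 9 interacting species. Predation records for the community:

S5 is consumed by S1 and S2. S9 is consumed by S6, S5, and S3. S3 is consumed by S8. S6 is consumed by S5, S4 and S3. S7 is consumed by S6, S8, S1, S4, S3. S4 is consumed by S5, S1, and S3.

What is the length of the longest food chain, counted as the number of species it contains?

5 species

One longest chain: S9 → S6 → S4 → S5 → S1.
It has 5 species and 4 links.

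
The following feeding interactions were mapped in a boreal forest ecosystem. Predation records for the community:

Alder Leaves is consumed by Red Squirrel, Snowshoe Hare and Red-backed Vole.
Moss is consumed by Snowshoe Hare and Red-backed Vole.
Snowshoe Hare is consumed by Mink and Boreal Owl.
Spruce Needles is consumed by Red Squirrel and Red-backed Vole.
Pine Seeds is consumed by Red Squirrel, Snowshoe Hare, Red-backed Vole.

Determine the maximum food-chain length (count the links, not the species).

2 links

One longest chain: Pine Seeds → Snowshoe Hare → Mink.
It has 3 species and 2 links.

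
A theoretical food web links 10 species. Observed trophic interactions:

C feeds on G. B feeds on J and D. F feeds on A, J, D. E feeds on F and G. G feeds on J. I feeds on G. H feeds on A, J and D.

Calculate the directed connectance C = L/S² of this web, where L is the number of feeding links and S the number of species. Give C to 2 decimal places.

C = 0.13

The web has S = 10 species and L = 13 feeding links.
C = L / S² = 13 / 100 = 0.1300 ≈ 0.13.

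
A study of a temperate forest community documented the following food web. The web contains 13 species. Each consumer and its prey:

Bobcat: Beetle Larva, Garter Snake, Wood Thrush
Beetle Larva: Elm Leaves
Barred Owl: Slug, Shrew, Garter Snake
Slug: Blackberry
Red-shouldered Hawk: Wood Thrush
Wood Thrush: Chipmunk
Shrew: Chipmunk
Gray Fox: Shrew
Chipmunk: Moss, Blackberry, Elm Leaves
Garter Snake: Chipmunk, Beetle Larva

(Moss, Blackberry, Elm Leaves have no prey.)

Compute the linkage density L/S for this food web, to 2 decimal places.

L/S = 1.31

There are L = 17 links among S = 13 species.
L/S = 17/13 = 1.3077 ≈ 1.31.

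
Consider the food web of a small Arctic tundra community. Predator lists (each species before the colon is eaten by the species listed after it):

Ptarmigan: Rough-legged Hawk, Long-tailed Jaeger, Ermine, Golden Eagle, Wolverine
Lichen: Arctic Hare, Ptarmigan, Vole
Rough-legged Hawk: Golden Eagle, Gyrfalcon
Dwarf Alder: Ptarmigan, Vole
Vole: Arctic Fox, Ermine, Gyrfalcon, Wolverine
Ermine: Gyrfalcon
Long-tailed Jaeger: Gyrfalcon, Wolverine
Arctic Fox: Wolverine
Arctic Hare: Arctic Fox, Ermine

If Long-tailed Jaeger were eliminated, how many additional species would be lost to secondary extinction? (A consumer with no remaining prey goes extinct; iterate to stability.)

Remove Long-tailed Jaeger.
Every predator of it retains at least one other prey: Gyrfalcon still has Vole, Rough-legged Hawk, Ermine; Wolverine still has Ptarmigan, Vole, Arctic Fox.
No consumer loses all prey, so no secondary extinctions occur.

0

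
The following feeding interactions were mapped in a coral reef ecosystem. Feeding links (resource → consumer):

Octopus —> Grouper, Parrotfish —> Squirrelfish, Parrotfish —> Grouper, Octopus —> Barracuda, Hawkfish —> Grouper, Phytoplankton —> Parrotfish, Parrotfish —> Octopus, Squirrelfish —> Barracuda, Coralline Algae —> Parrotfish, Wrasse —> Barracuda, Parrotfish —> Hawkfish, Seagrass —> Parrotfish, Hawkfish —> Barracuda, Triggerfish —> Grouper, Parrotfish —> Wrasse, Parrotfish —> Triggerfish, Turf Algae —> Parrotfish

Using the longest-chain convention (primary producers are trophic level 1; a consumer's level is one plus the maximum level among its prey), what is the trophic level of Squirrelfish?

Coralline Algae is a producer → level 1.
Parrotfish eats Coralline Algae (level 1); other prey at levels: Seagrass 1, Phytoplankton 1, Turf Algae 1 → level 2.
Squirrelfish eats Parrotfish → level 3.

Trophic level 3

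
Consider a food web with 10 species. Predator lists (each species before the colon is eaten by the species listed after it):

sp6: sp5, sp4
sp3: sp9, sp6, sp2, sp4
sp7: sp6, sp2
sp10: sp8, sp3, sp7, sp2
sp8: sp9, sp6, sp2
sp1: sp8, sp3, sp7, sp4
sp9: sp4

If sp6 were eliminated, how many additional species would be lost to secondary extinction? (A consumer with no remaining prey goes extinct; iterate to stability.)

Remove sp6.
Round 1: sp5 (all prey gone) → extinct.
No further losses. Total secondary extinctions: 1.

1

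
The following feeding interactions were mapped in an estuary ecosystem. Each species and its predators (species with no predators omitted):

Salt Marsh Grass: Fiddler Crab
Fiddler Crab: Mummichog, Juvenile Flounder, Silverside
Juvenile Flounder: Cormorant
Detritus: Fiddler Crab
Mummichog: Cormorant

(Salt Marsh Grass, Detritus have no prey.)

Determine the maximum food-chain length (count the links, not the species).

One longest chain: Salt Marsh Grass → Fiddler Crab → Mummichog → Cormorant.
It has 4 species and 3 links.

3 links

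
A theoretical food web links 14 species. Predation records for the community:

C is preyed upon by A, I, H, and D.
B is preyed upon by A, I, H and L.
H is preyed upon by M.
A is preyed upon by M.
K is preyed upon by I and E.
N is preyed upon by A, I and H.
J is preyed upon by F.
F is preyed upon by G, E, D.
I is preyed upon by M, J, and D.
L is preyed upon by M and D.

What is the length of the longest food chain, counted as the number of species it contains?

One longest chain: B → I → J → F → D.
It has 5 species and 4 links.

5 species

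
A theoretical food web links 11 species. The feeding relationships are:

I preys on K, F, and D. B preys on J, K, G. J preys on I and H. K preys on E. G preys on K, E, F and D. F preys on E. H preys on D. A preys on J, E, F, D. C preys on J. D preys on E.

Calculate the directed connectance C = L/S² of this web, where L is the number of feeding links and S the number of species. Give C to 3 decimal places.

The web has S = 11 species and L = 21 feeding links.
C = L / S² = 21 / 121 = 0.1736 ≈ 0.174.

C = 0.174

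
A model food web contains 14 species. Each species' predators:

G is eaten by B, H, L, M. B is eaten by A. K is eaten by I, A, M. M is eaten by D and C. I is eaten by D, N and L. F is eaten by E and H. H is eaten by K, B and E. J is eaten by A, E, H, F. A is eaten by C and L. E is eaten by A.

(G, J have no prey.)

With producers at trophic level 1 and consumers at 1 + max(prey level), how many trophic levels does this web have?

6

Producers (level 1): G, J.
J → F → H → K → I → N gives N level 6.
No species has a prey at level 6, so no species reaches level 7.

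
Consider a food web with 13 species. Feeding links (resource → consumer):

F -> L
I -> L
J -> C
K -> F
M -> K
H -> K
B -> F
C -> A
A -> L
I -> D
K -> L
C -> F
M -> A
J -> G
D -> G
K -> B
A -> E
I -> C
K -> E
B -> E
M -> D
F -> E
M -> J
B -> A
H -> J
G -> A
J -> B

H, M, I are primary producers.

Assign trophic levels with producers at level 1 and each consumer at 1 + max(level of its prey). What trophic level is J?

Trophic level 2

H is a producer → level 1.
J eats H (level 1); other prey at levels: M 1 → level 2.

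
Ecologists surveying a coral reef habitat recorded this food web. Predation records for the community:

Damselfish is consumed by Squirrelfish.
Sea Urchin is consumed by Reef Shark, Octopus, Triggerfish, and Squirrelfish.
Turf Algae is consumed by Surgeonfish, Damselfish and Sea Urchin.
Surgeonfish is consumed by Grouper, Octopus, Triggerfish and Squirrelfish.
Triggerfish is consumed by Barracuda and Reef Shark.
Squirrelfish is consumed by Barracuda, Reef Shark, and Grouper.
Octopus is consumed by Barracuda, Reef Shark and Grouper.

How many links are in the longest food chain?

One longest chain: Turf Algae → Surgeonfish → Octopus → Barracuda.
It has 4 species and 3 links.

3 links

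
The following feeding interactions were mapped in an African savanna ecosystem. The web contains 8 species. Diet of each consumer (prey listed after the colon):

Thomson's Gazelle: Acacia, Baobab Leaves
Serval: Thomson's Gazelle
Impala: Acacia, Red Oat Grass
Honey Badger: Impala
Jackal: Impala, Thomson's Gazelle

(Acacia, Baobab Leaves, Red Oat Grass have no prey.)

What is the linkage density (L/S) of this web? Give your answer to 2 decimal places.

There are L = 8 links among S = 8 species.
L/S = 8/8 = 1.0000 ≈ 1.00.

L/S = 1.00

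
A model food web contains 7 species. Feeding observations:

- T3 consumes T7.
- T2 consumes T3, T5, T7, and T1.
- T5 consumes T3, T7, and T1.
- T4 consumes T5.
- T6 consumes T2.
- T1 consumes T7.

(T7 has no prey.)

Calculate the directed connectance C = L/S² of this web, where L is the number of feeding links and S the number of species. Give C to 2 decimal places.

The web has S = 7 species and L = 11 feeding links.
C = L / S² = 11 / 49 = 0.2245 ≈ 0.22.

C = 0.22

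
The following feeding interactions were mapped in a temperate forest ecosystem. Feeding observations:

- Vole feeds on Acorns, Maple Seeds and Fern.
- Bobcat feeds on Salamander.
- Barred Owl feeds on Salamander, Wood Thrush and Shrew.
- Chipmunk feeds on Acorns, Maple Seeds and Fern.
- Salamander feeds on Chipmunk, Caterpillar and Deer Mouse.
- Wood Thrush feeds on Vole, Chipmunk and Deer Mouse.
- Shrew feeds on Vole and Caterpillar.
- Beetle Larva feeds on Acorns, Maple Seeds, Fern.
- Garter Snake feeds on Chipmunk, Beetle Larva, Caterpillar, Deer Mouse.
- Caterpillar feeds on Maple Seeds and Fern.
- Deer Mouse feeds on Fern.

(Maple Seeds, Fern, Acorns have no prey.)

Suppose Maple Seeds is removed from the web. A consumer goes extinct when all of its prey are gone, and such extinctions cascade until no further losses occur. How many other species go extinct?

Remove Maple Seeds.
Every predator of it retains at least one other prey: Beetle Larva still has Fern, Acorns; Chipmunk still has Fern, Acorns; Caterpillar still has Fern; Vole still has Fern, Acorns.
No consumer loses all prey, so no secondary extinctions occur.

0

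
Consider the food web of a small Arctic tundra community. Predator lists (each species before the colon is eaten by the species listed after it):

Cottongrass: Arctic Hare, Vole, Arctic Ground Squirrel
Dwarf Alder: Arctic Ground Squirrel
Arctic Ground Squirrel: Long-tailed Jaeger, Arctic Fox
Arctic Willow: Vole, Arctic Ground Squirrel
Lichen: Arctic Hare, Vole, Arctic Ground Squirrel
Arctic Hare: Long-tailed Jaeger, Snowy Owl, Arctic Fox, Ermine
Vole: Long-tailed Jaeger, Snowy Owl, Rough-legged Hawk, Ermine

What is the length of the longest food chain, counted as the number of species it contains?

One longest chain: Cottongrass → Arctic Hare → Long-tailed Jaeger.
It has 3 species and 2 links.

3 species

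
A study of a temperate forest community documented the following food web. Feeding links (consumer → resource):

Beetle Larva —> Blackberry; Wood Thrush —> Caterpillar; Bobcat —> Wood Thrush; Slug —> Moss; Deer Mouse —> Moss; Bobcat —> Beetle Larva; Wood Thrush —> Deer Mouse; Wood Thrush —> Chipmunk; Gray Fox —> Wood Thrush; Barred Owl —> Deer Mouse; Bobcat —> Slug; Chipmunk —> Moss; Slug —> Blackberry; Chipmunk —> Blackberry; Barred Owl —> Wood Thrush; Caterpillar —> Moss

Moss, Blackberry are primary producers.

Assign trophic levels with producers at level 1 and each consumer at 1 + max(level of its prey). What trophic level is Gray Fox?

Moss is a producer → level 1.
Chipmunk eats Moss (level 1); other prey at levels: Blackberry 1 → level 2.
Wood Thrush eats Chipmunk (level 2); other prey at levels: Deer Mouse 2, Caterpillar 2 → level 3.
Gray Fox eats Wood Thrush → level 4.

Trophic level 4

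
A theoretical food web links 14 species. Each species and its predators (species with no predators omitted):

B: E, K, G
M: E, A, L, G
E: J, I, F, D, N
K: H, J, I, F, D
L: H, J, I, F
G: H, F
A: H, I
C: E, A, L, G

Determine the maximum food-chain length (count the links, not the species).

2 links

One longest chain: B → K → H.
It has 3 species and 2 links.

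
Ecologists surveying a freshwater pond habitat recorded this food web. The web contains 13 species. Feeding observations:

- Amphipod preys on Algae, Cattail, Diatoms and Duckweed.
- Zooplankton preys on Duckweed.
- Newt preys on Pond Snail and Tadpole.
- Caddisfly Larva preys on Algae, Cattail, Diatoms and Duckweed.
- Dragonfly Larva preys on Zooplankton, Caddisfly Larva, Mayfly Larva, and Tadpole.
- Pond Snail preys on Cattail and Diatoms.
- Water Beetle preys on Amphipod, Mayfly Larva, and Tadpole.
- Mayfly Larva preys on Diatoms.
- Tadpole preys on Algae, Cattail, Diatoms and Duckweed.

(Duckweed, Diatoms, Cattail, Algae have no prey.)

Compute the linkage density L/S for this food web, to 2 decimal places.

L/S = 1.92

There are L = 25 links among S = 13 species.
L/S = 25/13 = 1.9231 ≈ 1.92.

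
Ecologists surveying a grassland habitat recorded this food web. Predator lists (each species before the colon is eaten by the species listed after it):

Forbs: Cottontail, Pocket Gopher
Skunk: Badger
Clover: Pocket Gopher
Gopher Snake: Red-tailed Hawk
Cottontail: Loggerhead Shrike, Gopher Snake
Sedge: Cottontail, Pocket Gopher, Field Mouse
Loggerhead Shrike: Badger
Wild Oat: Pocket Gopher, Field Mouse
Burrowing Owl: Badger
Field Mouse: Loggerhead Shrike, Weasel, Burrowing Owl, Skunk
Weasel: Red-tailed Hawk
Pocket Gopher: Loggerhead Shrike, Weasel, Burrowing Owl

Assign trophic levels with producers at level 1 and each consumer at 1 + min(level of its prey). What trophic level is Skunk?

Trophic level 3

Wild Oat is a producer → level 1.
Field Mouse eats Wild Oat → level 2.
Skunk eats Field Mouse → level 3.
No prey of Skunk is below level 2, so 3 is the minimum.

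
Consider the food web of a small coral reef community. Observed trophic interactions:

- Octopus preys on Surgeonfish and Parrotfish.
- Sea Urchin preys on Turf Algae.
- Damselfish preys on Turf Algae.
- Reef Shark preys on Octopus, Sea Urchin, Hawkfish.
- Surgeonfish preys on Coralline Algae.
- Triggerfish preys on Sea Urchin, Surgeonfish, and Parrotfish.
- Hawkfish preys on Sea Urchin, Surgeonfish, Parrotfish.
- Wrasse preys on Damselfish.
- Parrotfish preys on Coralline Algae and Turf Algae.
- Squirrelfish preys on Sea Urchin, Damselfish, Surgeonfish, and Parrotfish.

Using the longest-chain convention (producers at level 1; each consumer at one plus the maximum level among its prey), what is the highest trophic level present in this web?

Producers (level 1): Turf Algae, Coralline Algae.
Coralline Algae → Surgeonfish → Octopus → Reef Shark gives Reef Shark level 4.
No species has a prey at level 4, so no species reaches level 5.

4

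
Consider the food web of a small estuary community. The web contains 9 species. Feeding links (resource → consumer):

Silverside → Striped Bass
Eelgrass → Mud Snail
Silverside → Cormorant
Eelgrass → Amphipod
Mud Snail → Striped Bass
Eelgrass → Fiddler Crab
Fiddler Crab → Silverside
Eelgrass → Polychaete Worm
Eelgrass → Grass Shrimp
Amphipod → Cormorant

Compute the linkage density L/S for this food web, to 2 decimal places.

There are L = 10 links among S = 9 species.
L/S = 10/9 = 1.1111 ≈ 1.11.

L/S = 1.11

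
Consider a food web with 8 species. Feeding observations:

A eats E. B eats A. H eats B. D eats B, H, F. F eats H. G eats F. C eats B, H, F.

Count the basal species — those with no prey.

Basal species (no prey listed): E.
Count: 1.

1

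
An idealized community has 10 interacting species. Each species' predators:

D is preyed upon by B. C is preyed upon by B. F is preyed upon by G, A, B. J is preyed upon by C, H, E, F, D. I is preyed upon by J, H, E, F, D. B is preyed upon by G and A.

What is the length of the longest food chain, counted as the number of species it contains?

One longest chain: I → J → D → B → A.
It has 5 species and 4 links.

5 species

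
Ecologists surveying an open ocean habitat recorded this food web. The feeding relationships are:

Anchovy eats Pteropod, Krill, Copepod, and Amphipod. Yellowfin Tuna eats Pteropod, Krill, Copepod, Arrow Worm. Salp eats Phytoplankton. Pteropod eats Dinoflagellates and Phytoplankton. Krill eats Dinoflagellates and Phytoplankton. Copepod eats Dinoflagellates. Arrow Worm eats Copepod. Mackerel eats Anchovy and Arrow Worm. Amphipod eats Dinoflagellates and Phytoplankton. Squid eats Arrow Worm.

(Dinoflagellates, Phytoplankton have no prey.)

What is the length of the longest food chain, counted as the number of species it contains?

4 species

One longest chain: Dinoflagellates → Copepod → Arrow Worm → Yellowfin Tuna.
It has 4 species and 3 links.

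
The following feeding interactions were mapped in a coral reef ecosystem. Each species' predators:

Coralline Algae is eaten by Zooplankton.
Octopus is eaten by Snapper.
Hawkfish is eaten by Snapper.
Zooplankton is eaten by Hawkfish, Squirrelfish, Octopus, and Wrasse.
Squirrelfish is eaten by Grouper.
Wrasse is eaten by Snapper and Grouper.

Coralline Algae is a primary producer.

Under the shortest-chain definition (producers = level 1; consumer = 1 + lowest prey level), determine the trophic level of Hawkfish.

Trophic level 3

Coralline Algae is a producer → level 1.
Zooplankton eats Coralline Algae → level 2.
Hawkfish eats Zooplankton → level 3.
No prey of Hawkfish is below level 2, so 3 is the minimum.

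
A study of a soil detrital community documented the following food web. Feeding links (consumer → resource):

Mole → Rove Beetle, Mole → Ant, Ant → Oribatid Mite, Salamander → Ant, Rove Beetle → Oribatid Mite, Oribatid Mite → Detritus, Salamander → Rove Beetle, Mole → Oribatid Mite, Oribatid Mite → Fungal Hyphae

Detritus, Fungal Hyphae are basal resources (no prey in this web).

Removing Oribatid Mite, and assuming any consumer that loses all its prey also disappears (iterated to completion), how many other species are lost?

4

Remove Oribatid Mite.
Round 1: Rove Beetle (all prey gone), Ant (all prey gone) → extinct.
Round 2: Salamander (all prey gone), Mole (all prey gone) → extinct.
No further losses. Total secondary extinctions: 4.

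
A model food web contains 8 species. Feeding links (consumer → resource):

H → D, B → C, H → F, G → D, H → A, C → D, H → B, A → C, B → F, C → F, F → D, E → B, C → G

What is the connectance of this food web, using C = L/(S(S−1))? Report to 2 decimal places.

C = 0.23

The web has S = 8 species and L = 13 feeding links.
C = L / (S(S−1)) = 13 / 56 = 0.2321 ≈ 0.23.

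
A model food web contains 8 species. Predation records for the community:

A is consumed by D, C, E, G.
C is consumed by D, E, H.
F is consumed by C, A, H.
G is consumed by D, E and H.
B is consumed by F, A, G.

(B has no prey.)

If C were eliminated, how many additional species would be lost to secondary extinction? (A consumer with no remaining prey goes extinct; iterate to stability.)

Remove C.
Every predator of it retains at least one other prey: H still has F, G; D still has A, G; E still has A, G.
No consumer loses all prey, so no secondary extinctions occur.

0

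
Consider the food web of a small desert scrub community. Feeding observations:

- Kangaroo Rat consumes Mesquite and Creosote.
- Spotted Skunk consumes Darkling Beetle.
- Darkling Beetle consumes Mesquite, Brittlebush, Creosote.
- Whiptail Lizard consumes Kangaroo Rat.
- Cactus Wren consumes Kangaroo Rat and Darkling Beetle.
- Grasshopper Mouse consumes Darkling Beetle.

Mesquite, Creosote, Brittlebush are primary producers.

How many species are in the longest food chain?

One longest chain: Mesquite → Darkling Beetle → Grasshopper Mouse.
It has 3 species and 2 links.

3 species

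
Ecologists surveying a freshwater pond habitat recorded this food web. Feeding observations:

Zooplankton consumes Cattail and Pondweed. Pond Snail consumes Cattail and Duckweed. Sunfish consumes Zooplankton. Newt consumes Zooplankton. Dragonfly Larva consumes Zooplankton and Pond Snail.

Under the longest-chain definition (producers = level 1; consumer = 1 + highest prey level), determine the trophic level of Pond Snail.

Trophic level 2

Duckweed is a producer → level 1.
Pond Snail eats Duckweed (level 1); other prey at levels: Cattail 1 → level 2.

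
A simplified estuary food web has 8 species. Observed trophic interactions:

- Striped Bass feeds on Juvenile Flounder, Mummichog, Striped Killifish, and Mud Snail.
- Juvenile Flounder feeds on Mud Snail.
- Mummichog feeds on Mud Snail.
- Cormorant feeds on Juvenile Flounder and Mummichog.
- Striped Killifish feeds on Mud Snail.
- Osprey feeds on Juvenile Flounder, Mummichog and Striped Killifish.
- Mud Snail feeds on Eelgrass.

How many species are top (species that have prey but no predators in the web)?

3

Top species (has prey, but nothing eats it): Cormorant, Osprey, Striped Bass.
Count: 3.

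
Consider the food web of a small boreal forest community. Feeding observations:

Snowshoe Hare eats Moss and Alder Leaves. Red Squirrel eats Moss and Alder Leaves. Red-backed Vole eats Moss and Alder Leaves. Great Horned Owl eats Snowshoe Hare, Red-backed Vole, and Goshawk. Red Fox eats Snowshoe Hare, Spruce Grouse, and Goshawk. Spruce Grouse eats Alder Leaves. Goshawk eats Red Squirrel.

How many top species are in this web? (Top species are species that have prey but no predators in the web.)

2

Top species (has prey, but nothing eats it): Red Fox, Great Horned Owl.
Count: 2.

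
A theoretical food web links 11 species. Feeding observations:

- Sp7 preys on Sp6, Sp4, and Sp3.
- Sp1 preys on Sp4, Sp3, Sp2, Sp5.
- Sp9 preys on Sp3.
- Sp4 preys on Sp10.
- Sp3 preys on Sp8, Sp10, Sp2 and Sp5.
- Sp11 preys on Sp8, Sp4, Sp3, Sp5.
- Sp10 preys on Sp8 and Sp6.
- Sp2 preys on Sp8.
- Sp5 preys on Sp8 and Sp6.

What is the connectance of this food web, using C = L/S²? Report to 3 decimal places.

C = 0.182

The web has S = 11 species and L = 22 feeding links.
C = L / S² = 22 / 121 = 0.1818 ≈ 0.182.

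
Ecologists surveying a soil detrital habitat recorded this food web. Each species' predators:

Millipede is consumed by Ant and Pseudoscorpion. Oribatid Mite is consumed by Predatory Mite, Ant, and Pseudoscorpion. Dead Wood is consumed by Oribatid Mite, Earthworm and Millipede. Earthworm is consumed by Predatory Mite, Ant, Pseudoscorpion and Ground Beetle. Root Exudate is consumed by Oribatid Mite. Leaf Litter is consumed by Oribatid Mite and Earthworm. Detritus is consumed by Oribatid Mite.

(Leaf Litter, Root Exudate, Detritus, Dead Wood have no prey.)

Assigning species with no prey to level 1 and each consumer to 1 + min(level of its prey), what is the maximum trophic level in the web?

Basal resources (level 1): Leaf Litter, Root Exudate, Detritus, Dead Wood.
Following each consumer down to its lowest-level prey: Leaf Litter → Earthworm → Ground Beetle (levels 1 through 3).
All prey of Ground Beetle (Earthworm 2) are at level 2 or above, so Ground Beetle is at level 1 + 2 = 3.
Every consumer has at least one prey at level 2 or below, so none exceeds level 3.

3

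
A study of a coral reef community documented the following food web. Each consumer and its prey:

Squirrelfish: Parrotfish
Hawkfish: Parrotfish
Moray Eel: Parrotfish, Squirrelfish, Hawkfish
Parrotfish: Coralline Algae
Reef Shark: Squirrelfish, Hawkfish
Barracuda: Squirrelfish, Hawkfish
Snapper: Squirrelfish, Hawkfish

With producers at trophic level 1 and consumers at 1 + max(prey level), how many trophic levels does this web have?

4

Producers (level 1): Coralline Algae.
Coralline Algae → Parrotfish → Squirrelfish → Barracuda gives Barracuda level 4.
No species has a prey at level 4, so no species reaches level 5.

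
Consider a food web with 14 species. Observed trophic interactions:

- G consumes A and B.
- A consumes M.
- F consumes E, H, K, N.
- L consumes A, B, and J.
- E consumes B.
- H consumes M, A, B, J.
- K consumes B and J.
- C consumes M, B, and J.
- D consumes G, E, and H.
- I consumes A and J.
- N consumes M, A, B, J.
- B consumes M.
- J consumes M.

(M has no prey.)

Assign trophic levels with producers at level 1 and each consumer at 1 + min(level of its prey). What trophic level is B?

Trophic level 2

M is a producer → level 1.
B eats M → level 2.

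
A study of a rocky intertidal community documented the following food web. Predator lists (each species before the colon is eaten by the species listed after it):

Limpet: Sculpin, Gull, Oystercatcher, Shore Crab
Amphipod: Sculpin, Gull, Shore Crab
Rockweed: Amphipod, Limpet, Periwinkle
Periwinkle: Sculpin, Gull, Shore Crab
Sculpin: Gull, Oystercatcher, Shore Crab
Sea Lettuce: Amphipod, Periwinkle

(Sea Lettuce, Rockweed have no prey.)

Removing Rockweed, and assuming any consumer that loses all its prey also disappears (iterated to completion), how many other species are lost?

1

Remove Rockweed.
Round 1: Limpet (all prey gone) → extinct.
No further losses. Total secondary extinctions: 1.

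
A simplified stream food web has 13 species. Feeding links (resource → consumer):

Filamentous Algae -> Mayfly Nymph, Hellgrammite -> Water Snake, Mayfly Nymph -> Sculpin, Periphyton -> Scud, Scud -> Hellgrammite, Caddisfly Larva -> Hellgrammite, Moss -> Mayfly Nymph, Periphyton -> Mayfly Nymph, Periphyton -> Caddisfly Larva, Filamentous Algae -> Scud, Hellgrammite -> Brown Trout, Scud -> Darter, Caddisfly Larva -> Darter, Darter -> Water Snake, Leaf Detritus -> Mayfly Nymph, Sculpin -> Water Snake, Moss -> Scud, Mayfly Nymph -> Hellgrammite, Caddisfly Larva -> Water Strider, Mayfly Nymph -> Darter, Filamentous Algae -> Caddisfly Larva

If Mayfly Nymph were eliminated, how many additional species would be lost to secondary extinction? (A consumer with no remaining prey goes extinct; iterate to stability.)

Remove Mayfly Nymph.
Round 1: Sculpin (all prey gone) → extinct.
No further losses. Total secondary extinctions: 1.

1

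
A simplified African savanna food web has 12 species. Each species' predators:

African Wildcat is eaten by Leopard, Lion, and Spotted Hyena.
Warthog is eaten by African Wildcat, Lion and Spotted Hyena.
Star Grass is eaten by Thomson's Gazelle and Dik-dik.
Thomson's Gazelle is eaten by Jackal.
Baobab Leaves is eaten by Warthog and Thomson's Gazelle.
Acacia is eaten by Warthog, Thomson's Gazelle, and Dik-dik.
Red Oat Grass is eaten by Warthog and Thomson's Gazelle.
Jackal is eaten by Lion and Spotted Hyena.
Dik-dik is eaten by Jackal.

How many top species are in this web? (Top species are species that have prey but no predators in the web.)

Top species (has prey, but nothing eats it): Spotted Hyena, Lion, Leopard.
Count: 3.

3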